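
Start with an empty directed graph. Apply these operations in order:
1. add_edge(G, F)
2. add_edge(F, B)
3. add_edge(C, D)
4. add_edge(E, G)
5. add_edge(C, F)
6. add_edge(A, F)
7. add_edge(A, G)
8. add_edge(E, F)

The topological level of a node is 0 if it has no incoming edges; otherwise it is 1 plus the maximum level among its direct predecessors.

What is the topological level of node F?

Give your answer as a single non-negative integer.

Op 1: add_edge(G, F). Edges now: 1
Op 2: add_edge(F, B). Edges now: 2
Op 3: add_edge(C, D). Edges now: 3
Op 4: add_edge(E, G). Edges now: 4
Op 5: add_edge(C, F). Edges now: 5
Op 6: add_edge(A, F). Edges now: 6
Op 7: add_edge(A, G). Edges now: 7
Op 8: add_edge(E, F). Edges now: 8
Compute levels (Kahn BFS):
  sources (in-degree 0): A, C, E
  process A: level=0
    A->F: in-degree(F)=3, level(F)>=1
    A->G: in-degree(G)=1, level(G)>=1
  process C: level=0
    C->D: in-degree(D)=0, level(D)=1, enqueue
    C->F: in-degree(F)=2, level(F)>=1
  process E: level=0
    E->F: in-degree(F)=1, level(F)>=1
    E->G: in-degree(G)=0, level(G)=1, enqueue
  process D: level=1
  process G: level=1
    G->F: in-degree(F)=0, level(F)=2, enqueue
  process F: level=2
    F->B: in-degree(B)=0, level(B)=3, enqueue
  process B: level=3
All levels: A:0, B:3, C:0, D:1, E:0, F:2, G:1
level(F) = 2

Answer: 2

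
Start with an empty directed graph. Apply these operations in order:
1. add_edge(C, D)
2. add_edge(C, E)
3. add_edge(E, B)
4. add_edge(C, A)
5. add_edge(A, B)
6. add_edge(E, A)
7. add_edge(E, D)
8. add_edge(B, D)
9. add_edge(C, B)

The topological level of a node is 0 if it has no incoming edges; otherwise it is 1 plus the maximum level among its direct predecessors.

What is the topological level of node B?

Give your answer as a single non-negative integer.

Answer: 3

Derivation:
Op 1: add_edge(C, D). Edges now: 1
Op 2: add_edge(C, E). Edges now: 2
Op 3: add_edge(E, B). Edges now: 3
Op 4: add_edge(C, A). Edges now: 4
Op 5: add_edge(A, B). Edges now: 5
Op 6: add_edge(E, A). Edges now: 6
Op 7: add_edge(E, D). Edges now: 7
Op 8: add_edge(B, D). Edges now: 8
Op 9: add_edge(C, B). Edges now: 9
Compute levels (Kahn BFS):
  sources (in-degree 0): C
  process C: level=0
    C->A: in-degree(A)=1, level(A)>=1
    C->B: in-degree(B)=2, level(B)>=1
    C->D: in-degree(D)=2, level(D)>=1
    C->E: in-degree(E)=0, level(E)=1, enqueue
  process E: level=1
    E->A: in-degree(A)=0, level(A)=2, enqueue
    E->B: in-degree(B)=1, level(B)>=2
    E->D: in-degree(D)=1, level(D)>=2
  process A: level=2
    A->B: in-degree(B)=0, level(B)=3, enqueue
  process B: level=3
    B->D: in-degree(D)=0, level(D)=4, enqueue
  process D: level=4
All levels: A:2, B:3, C:0, D:4, E:1
level(B) = 3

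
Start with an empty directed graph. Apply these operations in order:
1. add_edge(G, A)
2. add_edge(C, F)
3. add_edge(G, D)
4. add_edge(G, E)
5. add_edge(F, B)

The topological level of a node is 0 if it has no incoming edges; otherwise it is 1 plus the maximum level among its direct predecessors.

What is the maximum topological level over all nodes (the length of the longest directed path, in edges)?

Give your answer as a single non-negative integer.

Answer: 2

Derivation:
Op 1: add_edge(G, A). Edges now: 1
Op 2: add_edge(C, F). Edges now: 2
Op 3: add_edge(G, D). Edges now: 3
Op 4: add_edge(G, E). Edges now: 4
Op 5: add_edge(F, B). Edges now: 5
Compute levels (Kahn BFS):
  sources (in-degree 0): C, G
  process C: level=0
    C->F: in-degree(F)=0, level(F)=1, enqueue
  process G: level=0
    G->A: in-degree(A)=0, level(A)=1, enqueue
    G->D: in-degree(D)=0, level(D)=1, enqueue
    G->E: in-degree(E)=0, level(E)=1, enqueue
  process F: level=1
    F->B: in-degree(B)=0, level(B)=2, enqueue
  process A: level=1
  process D: level=1
  process E: level=1
  process B: level=2
All levels: A:1, B:2, C:0, D:1, E:1, F:1, G:0
max level = 2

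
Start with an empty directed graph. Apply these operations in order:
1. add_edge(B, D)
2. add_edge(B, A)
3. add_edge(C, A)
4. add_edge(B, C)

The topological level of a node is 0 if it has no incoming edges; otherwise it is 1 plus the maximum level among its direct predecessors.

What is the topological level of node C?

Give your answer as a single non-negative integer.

Op 1: add_edge(B, D). Edges now: 1
Op 2: add_edge(B, A). Edges now: 2
Op 3: add_edge(C, A). Edges now: 3
Op 4: add_edge(B, C). Edges now: 4
Compute levels (Kahn BFS):
  sources (in-degree 0): B
  process B: level=0
    B->A: in-degree(A)=1, level(A)>=1
    B->C: in-degree(C)=0, level(C)=1, enqueue
    B->D: in-degree(D)=0, level(D)=1, enqueue
  process C: level=1
    C->A: in-degree(A)=0, level(A)=2, enqueue
  process D: level=1
  process A: level=2
All levels: A:2, B:0, C:1, D:1
level(C) = 1

Answer: 1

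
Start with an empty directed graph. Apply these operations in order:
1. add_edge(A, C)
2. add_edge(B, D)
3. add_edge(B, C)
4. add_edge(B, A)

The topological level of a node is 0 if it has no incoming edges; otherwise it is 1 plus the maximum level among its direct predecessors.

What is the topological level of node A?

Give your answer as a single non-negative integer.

Op 1: add_edge(A, C). Edges now: 1
Op 2: add_edge(B, D). Edges now: 2
Op 3: add_edge(B, C). Edges now: 3
Op 4: add_edge(B, A). Edges now: 4
Compute levels (Kahn BFS):
  sources (in-degree 0): B
  process B: level=0
    B->A: in-degree(A)=0, level(A)=1, enqueue
    B->C: in-degree(C)=1, level(C)>=1
    B->D: in-degree(D)=0, level(D)=1, enqueue
  process A: level=1
    A->C: in-degree(C)=0, level(C)=2, enqueue
  process D: level=1
  process C: level=2
All levels: A:1, B:0, C:2, D:1
level(A) = 1

Answer: 1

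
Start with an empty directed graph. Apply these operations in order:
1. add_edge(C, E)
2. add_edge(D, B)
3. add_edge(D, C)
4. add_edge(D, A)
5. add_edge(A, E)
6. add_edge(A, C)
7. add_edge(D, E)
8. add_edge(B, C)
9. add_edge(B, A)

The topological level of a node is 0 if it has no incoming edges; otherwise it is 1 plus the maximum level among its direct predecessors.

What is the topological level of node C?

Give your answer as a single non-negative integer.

Op 1: add_edge(C, E). Edges now: 1
Op 2: add_edge(D, B). Edges now: 2
Op 3: add_edge(D, C). Edges now: 3
Op 4: add_edge(D, A). Edges now: 4
Op 5: add_edge(A, E). Edges now: 5
Op 6: add_edge(A, C). Edges now: 6
Op 7: add_edge(D, E). Edges now: 7
Op 8: add_edge(B, C). Edges now: 8
Op 9: add_edge(B, A). Edges now: 9
Compute levels (Kahn BFS):
  sources (in-degree 0): D
  process D: level=0
    D->A: in-degree(A)=1, level(A)>=1
    D->B: in-degree(B)=0, level(B)=1, enqueue
    D->C: in-degree(C)=2, level(C)>=1
    D->E: in-degree(E)=2, level(E)>=1
  process B: level=1
    B->A: in-degree(A)=0, level(A)=2, enqueue
    B->C: in-degree(C)=1, level(C)>=2
  process A: level=2
    A->C: in-degree(C)=0, level(C)=3, enqueue
    A->E: in-degree(E)=1, level(E)>=3
  process C: level=3
    C->E: in-degree(E)=0, level(E)=4, enqueue
  process E: level=4
All levels: A:2, B:1, C:3, D:0, E:4
level(C) = 3

Answer: 3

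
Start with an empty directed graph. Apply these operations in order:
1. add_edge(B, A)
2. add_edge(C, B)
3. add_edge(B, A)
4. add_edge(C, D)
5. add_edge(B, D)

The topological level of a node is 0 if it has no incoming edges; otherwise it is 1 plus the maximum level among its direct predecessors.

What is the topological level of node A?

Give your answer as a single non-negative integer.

Answer: 2

Derivation:
Op 1: add_edge(B, A). Edges now: 1
Op 2: add_edge(C, B). Edges now: 2
Op 3: add_edge(B, A) (duplicate, no change). Edges now: 2
Op 4: add_edge(C, D). Edges now: 3
Op 5: add_edge(B, D). Edges now: 4
Compute levels (Kahn BFS):
  sources (in-degree 0): C
  process C: level=0
    C->B: in-degree(B)=0, level(B)=1, enqueue
    C->D: in-degree(D)=1, level(D)>=1
  process B: level=1
    B->A: in-degree(A)=0, level(A)=2, enqueue
    B->D: in-degree(D)=0, level(D)=2, enqueue
  process A: level=2
  process D: level=2
All levels: A:2, B:1, C:0, D:2
level(A) = 2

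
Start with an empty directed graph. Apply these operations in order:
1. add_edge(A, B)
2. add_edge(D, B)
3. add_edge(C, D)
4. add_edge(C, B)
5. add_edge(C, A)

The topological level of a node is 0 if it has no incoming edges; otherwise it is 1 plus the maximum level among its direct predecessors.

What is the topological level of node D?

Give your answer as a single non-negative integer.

Answer: 1

Derivation:
Op 1: add_edge(A, B). Edges now: 1
Op 2: add_edge(D, B). Edges now: 2
Op 3: add_edge(C, D). Edges now: 3
Op 4: add_edge(C, B). Edges now: 4
Op 5: add_edge(C, A). Edges now: 5
Compute levels (Kahn BFS):
  sources (in-degree 0): C
  process C: level=0
    C->A: in-degree(A)=0, level(A)=1, enqueue
    C->B: in-degree(B)=2, level(B)>=1
    C->D: in-degree(D)=0, level(D)=1, enqueue
  process A: level=1
    A->B: in-degree(B)=1, level(B)>=2
  process D: level=1
    D->B: in-degree(B)=0, level(B)=2, enqueue
  process B: level=2
All levels: A:1, B:2, C:0, D:1
level(D) = 1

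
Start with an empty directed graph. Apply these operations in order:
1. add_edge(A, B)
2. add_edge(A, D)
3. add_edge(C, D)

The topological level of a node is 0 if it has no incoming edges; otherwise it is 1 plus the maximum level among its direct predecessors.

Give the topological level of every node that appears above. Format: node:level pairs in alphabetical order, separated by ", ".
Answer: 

Answer: A:0, B:1, C:0, D:1

Derivation:
Op 1: add_edge(A, B). Edges now: 1
Op 2: add_edge(A, D). Edges now: 2
Op 3: add_edge(C, D). Edges now: 3
Compute levels (Kahn BFS):
  sources (in-degree 0): A, C
  process A: level=0
    A->B: in-degree(B)=0, level(B)=1, enqueue
    A->D: in-degree(D)=1, level(D)>=1
  process C: level=0
    C->D: in-degree(D)=0, level(D)=1, enqueue
  process B: level=1
  process D: level=1
All levels: A:0, B:1, C:0, D:1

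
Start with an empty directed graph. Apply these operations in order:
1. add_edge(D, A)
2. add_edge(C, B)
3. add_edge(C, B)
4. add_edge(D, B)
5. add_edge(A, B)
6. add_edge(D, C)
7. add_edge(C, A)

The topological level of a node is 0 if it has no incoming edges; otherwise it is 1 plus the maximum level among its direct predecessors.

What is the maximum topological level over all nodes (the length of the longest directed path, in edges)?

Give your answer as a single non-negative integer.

Answer: 3

Derivation:
Op 1: add_edge(D, A). Edges now: 1
Op 2: add_edge(C, B). Edges now: 2
Op 3: add_edge(C, B) (duplicate, no change). Edges now: 2
Op 4: add_edge(D, B). Edges now: 3
Op 5: add_edge(A, B). Edges now: 4
Op 6: add_edge(D, C). Edges now: 5
Op 7: add_edge(C, A). Edges now: 6
Compute levels (Kahn BFS):
  sources (in-degree 0): D
  process D: level=0
    D->A: in-degree(A)=1, level(A)>=1
    D->B: in-degree(B)=2, level(B)>=1
    D->C: in-degree(C)=0, level(C)=1, enqueue
  process C: level=1
    C->A: in-degree(A)=0, level(A)=2, enqueue
    C->B: in-degree(B)=1, level(B)>=2
  process A: level=2
    A->B: in-degree(B)=0, level(B)=3, enqueue
  process B: level=3
All levels: A:2, B:3, C:1, D:0
max level = 3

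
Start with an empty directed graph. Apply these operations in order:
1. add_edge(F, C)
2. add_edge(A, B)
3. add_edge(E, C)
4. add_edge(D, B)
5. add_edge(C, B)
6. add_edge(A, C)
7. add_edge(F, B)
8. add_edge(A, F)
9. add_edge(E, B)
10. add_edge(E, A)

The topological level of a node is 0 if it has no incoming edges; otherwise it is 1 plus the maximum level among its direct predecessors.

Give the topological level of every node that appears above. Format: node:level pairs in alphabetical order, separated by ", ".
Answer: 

Answer: A:1, B:4, C:3, D:0, E:0, F:2

Derivation:
Op 1: add_edge(F, C). Edges now: 1
Op 2: add_edge(A, B). Edges now: 2
Op 3: add_edge(E, C). Edges now: 3
Op 4: add_edge(D, B). Edges now: 4
Op 5: add_edge(C, B). Edges now: 5
Op 6: add_edge(A, C). Edges now: 6
Op 7: add_edge(F, B). Edges now: 7
Op 8: add_edge(A, F). Edges now: 8
Op 9: add_edge(E, B). Edges now: 9
Op 10: add_edge(E, A). Edges now: 10
Compute levels (Kahn BFS):
  sources (in-degree 0): D, E
  process D: level=0
    D->B: in-degree(B)=4, level(B)>=1
  process E: level=0
    E->A: in-degree(A)=0, level(A)=1, enqueue
    E->B: in-degree(B)=3, level(B)>=1
    E->C: in-degree(C)=2, level(C)>=1
  process A: level=1
    A->B: in-degree(B)=2, level(B)>=2
    A->C: in-degree(C)=1, level(C)>=2
    A->F: in-degree(F)=0, level(F)=2, enqueue
  process F: level=2
    F->B: in-degree(B)=1, level(B)>=3
    F->C: in-degree(C)=0, level(C)=3, enqueue
  process C: level=3
    C->B: in-degree(B)=0, level(B)=4, enqueue
  process B: level=4
All levels: A:1, B:4, C:3, D:0, E:0, F:2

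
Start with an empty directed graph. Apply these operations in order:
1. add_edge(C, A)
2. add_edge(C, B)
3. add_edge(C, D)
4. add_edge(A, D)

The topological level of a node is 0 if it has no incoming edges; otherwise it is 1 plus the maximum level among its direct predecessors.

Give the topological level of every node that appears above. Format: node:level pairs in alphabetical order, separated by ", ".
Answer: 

Op 1: add_edge(C, A). Edges now: 1
Op 2: add_edge(C, B). Edges now: 2
Op 3: add_edge(C, D). Edges now: 3
Op 4: add_edge(A, D). Edges now: 4
Compute levels (Kahn BFS):
  sources (in-degree 0): C
  process C: level=0
    C->A: in-degree(A)=0, level(A)=1, enqueue
    C->B: in-degree(B)=0, level(B)=1, enqueue
    C->D: in-degree(D)=1, level(D)>=1
  process A: level=1
    A->D: in-degree(D)=0, level(D)=2, enqueue
  process B: level=1
  process D: level=2
All levels: A:1, B:1, C:0, D:2

Answer: A:1, B:1, C:0, D:2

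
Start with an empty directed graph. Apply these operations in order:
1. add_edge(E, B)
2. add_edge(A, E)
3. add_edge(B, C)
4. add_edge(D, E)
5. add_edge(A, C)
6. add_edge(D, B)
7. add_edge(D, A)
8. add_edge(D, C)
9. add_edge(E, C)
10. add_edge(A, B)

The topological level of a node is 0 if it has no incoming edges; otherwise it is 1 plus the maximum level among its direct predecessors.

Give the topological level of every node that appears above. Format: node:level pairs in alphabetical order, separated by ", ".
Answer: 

Op 1: add_edge(E, B). Edges now: 1
Op 2: add_edge(A, E). Edges now: 2
Op 3: add_edge(B, C). Edges now: 3
Op 4: add_edge(D, E). Edges now: 4
Op 5: add_edge(A, C). Edges now: 5
Op 6: add_edge(D, B). Edges now: 6
Op 7: add_edge(D, A). Edges now: 7
Op 8: add_edge(D, C). Edges now: 8
Op 9: add_edge(E, C). Edges now: 9
Op 10: add_edge(A, B). Edges now: 10
Compute levels (Kahn BFS):
  sources (in-degree 0): D
  process D: level=0
    D->A: in-degree(A)=0, level(A)=1, enqueue
    D->B: in-degree(B)=2, level(B)>=1
    D->C: in-degree(C)=3, level(C)>=1
    D->E: in-degree(E)=1, level(E)>=1
  process A: level=1
    A->B: in-degree(B)=1, level(B)>=2
    A->C: in-degree(C)=2, level(C)>=2
    A->E: in-degree(E)=0, level(E)=2, enqueue
  process E: level=2
    E->B: in-degree(B)=0, level(B)=3, enqueue
    E->C: in-degree(C)=1, level(C)>=3
  process B: level=3
    B->C: in-degree(C)=0, level(C)=4, enqueue
  process C: level=4
All levels: A:1, B:3, C:4, D:0, E:2

Answer: A:1, B:3, C:4, D:0, E:2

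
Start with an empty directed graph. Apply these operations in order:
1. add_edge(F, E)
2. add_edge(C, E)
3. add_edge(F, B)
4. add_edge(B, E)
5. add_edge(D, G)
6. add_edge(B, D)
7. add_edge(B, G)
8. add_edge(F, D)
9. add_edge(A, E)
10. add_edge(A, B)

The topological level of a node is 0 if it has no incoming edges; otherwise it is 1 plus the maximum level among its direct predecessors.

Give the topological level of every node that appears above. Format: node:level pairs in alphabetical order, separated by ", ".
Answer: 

Op 1: add_edge(F, E). Edges now: 1
Op 2: add_edge(C, E). Edges now: 2
Op 3: add_edge(F, B). Edges now: 3
Op 4: add_edge(B, E). Edges now: 4
Op 5: add_edge(D, G). Edges now: 5
Op 6: add_edge(B, D). Edges now: 6
Op 7: add_edge(B, G). Edges now: 7
Op 8: add_edge(F, D). Edges now: 8
Op 9: add_edge(A, E). Edges now: 9
Op 10: add_edge(A, B). Edges now: 10
Compute levels (Kahn BFS):
  sources (in-degree 0): A, C, F
  process A: level=0
    A->B: in-degree(B)=1, level(B)>=1
    A->E: in-degree(E)=3, level(E)>=1
  process C: level=0
    C->E: in-degree(E)=2, level(E)>=1
  process F: level=0
    F->B: in-degree(B)=0, level(B)=1, enqueue
    F->D: in-degree(D)=1, level(D)>=1
    F->E: in-degree(E)=1, level(E)>=1
  process B: level=1
    B->D: in-degree(D)=0, level(D)=2, enqueue
    B->E: in-degree(E)=0, level(E)=2, enqueue
    B->G: in-degree(G)=1, level(G)>=2
  process D: level=2
    D->G: in-degree(G)=0, level(G)=3, enqueue
  process E: level=2
  process G: level=3
All levels: A:0, B:1, C:0, D:2, E:2, F:0, G:3

Answer: A:0, B:1, C:0, D:2, E:2, F:0, G:3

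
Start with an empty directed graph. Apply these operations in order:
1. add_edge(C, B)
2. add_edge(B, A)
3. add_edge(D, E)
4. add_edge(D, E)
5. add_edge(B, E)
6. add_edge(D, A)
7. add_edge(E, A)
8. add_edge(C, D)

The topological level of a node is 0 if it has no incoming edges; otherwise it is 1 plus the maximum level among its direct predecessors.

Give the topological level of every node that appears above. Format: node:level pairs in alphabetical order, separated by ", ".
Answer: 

Answer: A:3, B:1, C:0, D:1, E:2

Derivation:
Op 1: add_edge(C, B). Edges now: 1
Op 2: add_edge(B, A). Edges now: 2
Op 3: add_edge(D, E). Edges now: 3
Op 4: add_edge(D, E) (duplicate, no change). Edges now: 3
Op 5: add_edge(B, E). Edges now: 4
Op 6: add_edge(D, A). Edges now: 5
Op 7: add_edge(E, A). Edges now: 6
Op 8: add_edge(C, D). Edges now: 7
Compute levels (Kahn BFS):
  sources (in-degree 0): C
  process C: level=0
    C->B: in-degree(B)=0, level(B)=1, enqueue
    C->D: in-degree(D)=0, level(D)=1, enqueue
  process B: level=1
    B->A: in-degree(A)=2, level(A)>=2
    B->E: in-degree(E)=1, level(E)>=2
  process D: level=1
    D->A: in-degree(A)=1, level(A)>=2
    D->E: in-degree(E)=0, level(E)=2, enqueue
  process E: level=2
    E->A: in-degree(A)=0, level(A)=3, enqueue
  process A: level=3
All levels: A:3, B:1, C:0, D:1, E:2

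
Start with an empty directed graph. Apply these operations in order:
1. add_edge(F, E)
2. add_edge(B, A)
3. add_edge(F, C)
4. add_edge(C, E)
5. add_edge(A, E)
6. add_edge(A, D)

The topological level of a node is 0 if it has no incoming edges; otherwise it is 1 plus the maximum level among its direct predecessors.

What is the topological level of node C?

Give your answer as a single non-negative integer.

Answer: 1

Derivation:
Op 1: add_edge(F, E). Edges now: 1
Op 2: add_edge(B, A). Edges now: 2
Op 3: add_edge(F, C). Edges now: 3
Op 4: add_edge(C, E). Edges now: 4
Op 5: add_edge(A, E). Edges now: 5
Op 6: add_edge(A, D). Edges now: 6
Compute levels (Kahn BFS):
  sources (in-degree 0): B, F
  process B: level=0
    B->A: in-degree(A)=0, level(A)=1, enqueue
  process F: level=0
    F->C: in-degree(C)=0, level(C)=1, enqueue
    F->E: in-degree(E)=2, level(E)>=1
  process A: level=1
    A->D: in-degree(D)=0, level(D)=2, enqueue
    A->E: in-degree(E)=1, level(E)>=2
  process C: level=1
    C->E: in-degree(E)=0, level(E)=2, enqueue
  process D: level=2
  process E: level=2
All levels: A:1, B:0, C:1, D:2, E:2, F:0
level(C) = 1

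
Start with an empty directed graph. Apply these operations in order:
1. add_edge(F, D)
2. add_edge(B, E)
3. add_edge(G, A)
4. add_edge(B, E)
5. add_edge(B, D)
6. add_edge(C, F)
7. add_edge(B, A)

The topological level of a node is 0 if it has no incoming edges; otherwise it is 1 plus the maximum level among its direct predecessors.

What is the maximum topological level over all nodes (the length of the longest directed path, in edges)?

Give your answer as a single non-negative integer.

Op 1: add_edge(F, D). Edges now: 1
Op 2: add_edge(B, E). Edges now: 2
Op 3: add_edge(G, A). Edges now: 3
Op 4: add_edge(B, E) (duplicate, no change). Edges now: 3
Op 5: add_edge(B, D). Edges now: 4
Op 6: add_edge(C, F). Edges now: 5
Op 7: add_edge(B, A). Edges now: 6
Compute levels (Kahn BFS):
  sources (in-degree 0): B, C, G
  process B: level=0
    B->A: in-degree(A)=1, level(A)>=1
    B->D: in-degree(D)=1, level(D)>=1
    B->E: in-degree(E)=0, level(E)=1, enqueue
  process C: level=0
    C->F: in-degree(F)=0, level(F)=1, enqueue
  process G: level=0
    G->A: in-degree(A)=0, level(A)=1, enqueue
  process E: level=1
  process F: level=1
    F->D: in-degree(D)=0, level(D)=2, enqueue
  process A: level=1
  process D: level=2
All levels: A:1, B:0, C:0, D:2, E:1, F:1, G:0
max level = 2

Answer: 2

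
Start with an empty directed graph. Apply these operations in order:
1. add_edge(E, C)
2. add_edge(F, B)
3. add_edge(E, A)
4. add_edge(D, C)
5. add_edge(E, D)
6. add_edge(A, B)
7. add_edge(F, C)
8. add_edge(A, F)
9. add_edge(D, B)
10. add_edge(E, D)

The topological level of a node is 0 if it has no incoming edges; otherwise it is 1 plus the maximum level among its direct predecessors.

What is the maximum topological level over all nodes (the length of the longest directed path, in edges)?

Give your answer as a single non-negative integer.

Answer: 3

Derivation:
Op 1: add_edge(E, C). Edges now: 1
Op 2: add_edge(F, B). Edges now: 2
Op 3: add_edge(E, A). Edges now: 3
Op 4: add_edge(D, C). Edges now: 4
Op 5: add_edge(E, D). Edges now: 5
Op 6: add_edge(A, B). Edges now: 6
Op 7: add_edge(F, C). Edges now: 7
Op 8: add_edge(A, F). Edges now: 8
Op 9: add_edge(D, B). Edges now: 9
Op 10: add_edge(E, D) (duplicate, no change). Edges now: 9
Compute levels (Kahn BFS):
  sources (in-degree 0): E
  process E: level=0
    E->A: in-degree(A)=0, level(A)=1, enqueue
    E->C: in-degree(C)=2, level(C)>=1
    E->D: in-degree(D)=0, level(D)=1, enqueue
  process A: level=1
    A->B: in-degree(B)=2, level(B)>=2
    A->F: in-degree(F)=0, level(F)=2, enqueue
  process D: level=1
    D->B: in-degree(B)=1, level(B)>=2
    D->C: in-degree(C)=1, level(C)>=2
  process F: level=2
    F->B: in-degree(B)=0, level(B)=3, enqueue
    F->C: in-degree(C)=0, level(C)=3, enqueue
  process B: level=3
  process C: level=3
All levels: A:1, B:3, C:3, D:1, E:0, F:2
max level = 3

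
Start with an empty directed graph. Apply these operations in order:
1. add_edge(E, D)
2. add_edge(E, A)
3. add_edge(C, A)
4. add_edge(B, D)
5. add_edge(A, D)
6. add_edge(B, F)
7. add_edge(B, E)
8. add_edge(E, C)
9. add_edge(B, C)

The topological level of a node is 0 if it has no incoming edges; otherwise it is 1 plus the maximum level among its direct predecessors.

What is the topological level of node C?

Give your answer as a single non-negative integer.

Op 1: add_edge(E, D). Edges now: 1
Op 2: add_edge(E, A). Edges now: 2
Op 3: add_edge(C, A). Edges now: 3
Op 4: add_edge(B, D). Edges now: 4
Op 5: add_edge(A, D). Edges now: 5
Op 6: add_edge(B, F). Edges now: 6
Op 7: add_edge(B, E). Edges now: 7
Op 8: add_edge(E, C). Edges now: 8
Op 9: add_edge(B, C). Edges now: 9
Compute levels (Kahn BFS):
  sources (in-degree 0): B
  process B: level=0
    B->C: in-degree(C)=1, level(C)>=1
    B->D: in-degree(D)=2, level(D)>=1
    B->E: in-degree(E)=0, level(E)=1, enqueue
    B->F: in-degree(F)=0, level(F)=1, enqueue
  process E: level=1
    E->A: in-degree(A)=1, level(A)>=2
    E->C: in-degree(C)=0, level(C)=2, enqueue
    E->D: in-degree(D)=1, level(D)>=2
  process F: level=1
  process C: level=2
    C->A: in-degree(A)=0, level(A)=3, enqueue
  process A: level=3
    A->D: in-degree(D)=0, level(D)=4, enqueue
  process D: level=4
All levels: A:3, B:0, C:2, D:4, E:1, F:1
level(C) = 2

Answer: 2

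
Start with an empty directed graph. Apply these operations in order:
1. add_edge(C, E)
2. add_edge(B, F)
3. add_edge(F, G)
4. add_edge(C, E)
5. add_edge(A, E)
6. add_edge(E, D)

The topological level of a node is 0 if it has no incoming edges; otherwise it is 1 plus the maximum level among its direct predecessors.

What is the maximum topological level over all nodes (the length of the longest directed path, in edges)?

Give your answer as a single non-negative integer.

Op 1: add_edge(C, E). Edges now: 1
Op 2: add_edge(B, F). Edges now: 2
Op 3: add_edge(F, G). Edges now: 3
Op 4: add_edge(C, E) (duplicate, no change). Edges now: 3
Op 5: add_edge(A, E). Edges now: 4
Op 6: add_edge(E, D). Edges now: 5
Compute levels (Kahn BFS):
  sources (in-degree 0): A, B, C
  process A: level=0
    A->E: in-degree(E)=1, level(E)>=1
  process B: level=0
    B->F: in-degree(F)=0, level(F)=1, enqueue
  process C: level=0
    C->E: in-degree(E)=0, level(E)=1, enqueue
  process F: level=1
    F->G: in-degree(G)=0, level(G)=2, enqueue
  process E: level=1
    E->D: in-degree(D)=0, level(D)=2, enqueue
  process G: level=2
  process D: level=2
All levels: A:0, B:0, C:0, D:2, E:1, F:1, G:2
max level = 2

Answer: 2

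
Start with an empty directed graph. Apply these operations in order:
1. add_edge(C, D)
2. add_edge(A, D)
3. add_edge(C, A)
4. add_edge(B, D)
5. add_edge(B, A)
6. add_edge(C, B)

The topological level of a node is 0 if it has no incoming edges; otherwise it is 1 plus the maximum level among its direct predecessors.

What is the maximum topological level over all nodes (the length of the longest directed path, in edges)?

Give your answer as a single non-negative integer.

Answer: 3

Derivation:
Op 1: add_edge(C, D). Edges now: 1
Op 2: add_edge(A, D). Edges now: 2
Op 3: add_edge(C, A). Edges now: 3
Op 4: add_edge(B, D). Edges now: 4
Op 5: add_edge(B, A). Edges now: 5
Op 6: add_edge(C, B). Edges now: 6
Compute levels (Kahn BFS):
  sources (in-degree 0): C
  process C: level=0
    C->A: in-degree(A)=1, level(A)>=1
    C->B: in-degree(B)=0, level(B)=1, enqueue
    C->D: in-degree(D)=2, level(D)>=1
  process B: level=1
    B->A: in-degree(A)=0, level(A)=2, enqueue
    B->D: in-degree(D)=1, level(D)>=2
  process A: level=2
    A->D: in-degree(D)=0, level(D)=3, enqueue
  process D: level=3
All levels: A:2, B:1, C:0, D:3
max level = 3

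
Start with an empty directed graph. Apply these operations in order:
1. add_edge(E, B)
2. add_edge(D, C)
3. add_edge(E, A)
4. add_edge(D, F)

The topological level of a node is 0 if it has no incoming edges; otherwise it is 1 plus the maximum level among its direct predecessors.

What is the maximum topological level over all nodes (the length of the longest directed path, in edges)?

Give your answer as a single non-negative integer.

Op 1: add_edge(E, B). Edges now: 1
Op 2: add_edge(D, C). Edges now: 2
Op 3: add_edge(E, A). Edges now: 3
Op 4: add_edge(D, F). Edges now: 4
Compute levels (Kahn BFS):
  sources (in-degree 0): D, E
  process D: level=0
    D->C: in-degree(C)=0, level(C)=1, enqueue
    D->F: in-degree(F)=0, level(F)=1, enqueue
  process E: level=0
    E->A: in-degree(A)=0, level(A)=1, enqueue
    E->B: in-degree(B)=0, level(B)=1, enqueue
  process C: level=1
  process F: level=1
  process A: level=1
  process B: level=1
All levels: A:1, B:1, C:1, D:0, E:0, F:1
max level = 1

Answer: 1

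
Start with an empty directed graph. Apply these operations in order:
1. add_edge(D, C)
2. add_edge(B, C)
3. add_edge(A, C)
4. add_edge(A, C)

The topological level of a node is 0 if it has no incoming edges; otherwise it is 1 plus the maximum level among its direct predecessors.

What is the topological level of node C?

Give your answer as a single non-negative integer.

Op 1: add_edge(D, C). Edges now: 1
Op 2: add_edge(B, C). Edges now: 2
Op 3: add_edge(A, C). Edges now: 3
Op 4: add_edge(A, C) (duplicate, no change). Edges now: 3
Compute levels (Kahn BFS):
  sources (in-degree 0): A, B, D
  process A: level=0
    A->C: in-degree(C)=2, level(C)>=1
  process B: level=0
    B->C: in-degree(C)=1, level(C)>=1
  process D: level=0
    D->C: in-degree(C)=0, level(C)=1, enqueue
  process C: level=1
All levels: A:0, B:0, C:1, D:0
level(C) = 1

Answer: 1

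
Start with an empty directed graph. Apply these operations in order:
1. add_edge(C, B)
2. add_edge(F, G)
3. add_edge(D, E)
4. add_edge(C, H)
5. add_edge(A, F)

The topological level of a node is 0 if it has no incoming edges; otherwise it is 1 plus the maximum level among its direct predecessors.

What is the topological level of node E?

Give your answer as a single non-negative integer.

Op 1: add_edge(C, B). Edges now: 1
Op 2: add_edge(F, G). Edges now: 2
Op 3: add_edge(D, E). Edges now: 3
Op 4: add_edge(C, H). Edges now: 4
Op 5: add_edge(A, F). Edges now: 5
Compute levels (Kahn BFS):
  sources (in-degree 0): A, C, D
  process A: level=0
    A->F: in-degree(F)=0, level(F)=1, enqueue
  process C: level=0
    C->B: in-degree(B)=0, level(B)=1, enqueue
    C->H: in-degree(H)=0, level(H)=1, enqueue
  process D: level=0
    D->E: in-degree(E)=0, level(E)=1, enqueue
  process F: level=1
    F->G: in-degree(G)=0, level(G)=2, enqueue
  process B: level=1
  process H: level=1
  process E: level=1
  process G: level=2
All levels: A:0, B:1, C:0, D:0, E:1, F:1, G:2, H:1
level(E) = 1

Answer: 1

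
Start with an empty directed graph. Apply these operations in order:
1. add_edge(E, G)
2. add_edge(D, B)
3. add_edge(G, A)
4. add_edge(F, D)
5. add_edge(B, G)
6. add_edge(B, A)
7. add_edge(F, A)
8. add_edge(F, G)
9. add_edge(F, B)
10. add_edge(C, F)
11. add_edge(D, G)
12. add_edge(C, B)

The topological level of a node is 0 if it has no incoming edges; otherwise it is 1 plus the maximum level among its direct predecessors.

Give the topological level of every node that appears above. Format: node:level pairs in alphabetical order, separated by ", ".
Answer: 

Answer: A:5, B:3, C:0, D:2, E:0, F:1, G:4

Derivation:
Op 1: add_edge(E, G). Edges now: 1
Op 2: add_edge(D, B). Edges now: 2
Op 3: add_edge(G, A). Edges now: 3
Op 4: add_edge(F, D). Edges now: 4
Op 5: add_edge(B, G). Edges now: 5
Op 6: add_edge(B, A). Edges now: 6
Op 7: add_edge(F, A). Edges now: 7
Op 8: add_edge(F, G). Edges now: 8
Op 9: add_edge(F, B). Edges now: 9
Op 10: add_edge(C, F). Edges now: 10
Op 11: add_edge(D, G). Edges now: 11
Op 12: add_edge(C, B). Edges now: 12
Compute levels (Kahn BFS):
  sources (in-degree 0): C, E
  process C: level=0
    C->B: in-degree(B)=2, level(B)>=1
    C->F: in-degree(F)=0, level(F)=1, enqueue
  process E: level=0
    E->G: in-degree(G)=3, level(G)>=1
  process F: level=1
    F->A: in-degree(A)=2, level(A)>=2
    F->B: in-degree(B)=1, level(B)>=2
    F->D: in-degree(D)=0, level(D)=2, enqueue
    F->G: in-degree(G)=2, level(G)>=2
  process D: level=2
    D->B: in-degree(B)=0, level(B)=3, enqueue
    D->G: in-degree(G)=1, level(G)>=3
  process B: level=3
    B->A: in-degree(A)=1, level(A)>=4
    B->G: in-degree(G)=0, level(G)=4, enqueue
  process G: level=4
    G->A: in-degree(A)=0, level(A)=5, enqueue
  process A: level=5
All levels: A:5, B:3, C:0, D:2, E:0, F:1, G:4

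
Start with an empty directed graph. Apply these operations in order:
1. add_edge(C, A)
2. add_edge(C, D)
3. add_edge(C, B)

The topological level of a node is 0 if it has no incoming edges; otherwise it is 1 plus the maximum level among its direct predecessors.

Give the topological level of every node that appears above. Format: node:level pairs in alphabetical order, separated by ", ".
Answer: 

Answer: A:1, B:1, C:0, D:1

Derivation:
Op 1: add_edge(C, A). Edges now: 1
Op 2: add_edge(C, D). Edges now: 2
Op 3: add_edge(C, B). Edges now: 3
Compute levels (Kahn BFS):
  sources (in-degree 0): C
  process C: level=0
    C->A: in-degree(A)=0, level(A)=1, enqueue
    C->B: in-degree(B)=0, level(B)=1, enqueue
    C->D: in-degree(D)=0, level(D)=1, enqueue
  process A: level=1
  process B: level=1
  process D: level=1
All levels: A:1, B:1, C:0, D:1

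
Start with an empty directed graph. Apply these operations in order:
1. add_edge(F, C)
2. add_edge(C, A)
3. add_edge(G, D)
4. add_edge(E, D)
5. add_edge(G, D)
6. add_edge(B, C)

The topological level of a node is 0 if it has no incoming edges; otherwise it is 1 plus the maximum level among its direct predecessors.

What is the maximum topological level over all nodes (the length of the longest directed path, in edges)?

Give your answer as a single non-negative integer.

Answer: 2

Derivation:
Op 1: add_edge(F, C). Edges now: 1
Op 2: add_edge(C, A). Edges now: 2
Op 3: add_edge(G, D). Edges now: 3
Op 4: add_edge(E, D). Edges now: 4
Op 5: add_edge(G, D) (duplicate, no change). Edges now: 4
Op 6: add_edge(B, C). Edges now: 5
Compute levels (Kahn BFS):
  sources (in-degree 0): B, E, F, G
  process B: level=0
    B->C: in-degree(C)=1, level(C)>=1
  process E: level=0
    E->D: in-degree(D)=1, level(D)>=1
  process F: level=0
    F->C: in-degree(C)=0, level(C)=1, enqueue
  process G: level=0
    G->D: in-degree(D)=0, level(D)=1, enqueue
  process C: level=1
    C->A: in-degree(A)=0, level(A)=2, enqueue
  process D: level=1
  process A: level=2
All levels: A:2, B:0, C:1, D:1, E:0, F:0, G:0
max level = 2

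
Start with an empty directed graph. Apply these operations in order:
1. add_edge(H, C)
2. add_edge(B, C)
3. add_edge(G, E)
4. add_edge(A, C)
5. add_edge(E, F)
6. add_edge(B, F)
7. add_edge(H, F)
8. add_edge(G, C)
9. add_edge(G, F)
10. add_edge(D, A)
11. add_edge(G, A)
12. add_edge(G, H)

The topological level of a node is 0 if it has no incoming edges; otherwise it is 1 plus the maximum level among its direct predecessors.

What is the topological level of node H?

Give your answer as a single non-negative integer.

Op 1: add_edge(H, C). Edges now: 1
Op 2: add_edge(B, C). Edges now: 2
Op 3: add_edge(G, E). Edges now: 3
Op 4: add_edge(A, C). Edges now: 4
Op 5: add_edge(E, F). Edges now: 5
Op 6: add_edge(B, F). Edges now: 6
Op 7: add_edge(H, F). Edges now: 7
Op 8: add_edge(G, C). Edges now: 8
Op 9: add_edge(G, F). Edges now: 9
Op 10: add_edge(D, A). Edges now: 10
Op 11: add_edge(G, A). Edges now: 11
Op 12: add_edge(G, H). Edges now: 12
Compute levels (Kahn BFS):
  sources (in-degree 0): B, D, G
  process B: level=0
    B->C: in-degree(C)=3, level(C)>=1
    B->F: in-degree(F)=3, level(F)>=1
  process D: level=0
    D->A: in-degree(A)=1, level(A)>=1
  process G: level=0
    G->A: in-degree(A)=0, level(A)=1, enqueue
    G->C: in-degree(C)=2, level(C)>=1
    G->E: in-degree(E)=0, level(E)=1, enqueue
    G->F: in-degree(F)=2, level(F)>=1
    G->H: in-degree(H)=0, level(H)=1, enqueue
  process A: level=1
    A->C: in-degree(C)=1, level(C)>=2
  process E: level=1
    E->F: in-degree(F)=1, level(F)>=2
  process H: level=1
    H->C: in-degree(C)=0, level(C)=2, enqueue
    H->F: in-degree(F)=0, level(F)=2, enqueue
  process C: level=2
  process F: level=2
All levels: A:1, B:0, C:2, D:0, E:1, F:2, G:0, H:1
level(H) = 1

Answer: 1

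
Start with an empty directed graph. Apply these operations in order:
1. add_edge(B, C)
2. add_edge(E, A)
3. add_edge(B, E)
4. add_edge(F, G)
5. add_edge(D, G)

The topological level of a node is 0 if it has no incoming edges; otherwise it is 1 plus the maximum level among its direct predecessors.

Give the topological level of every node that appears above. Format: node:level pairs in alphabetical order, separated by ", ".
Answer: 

Answer: A:2, B:0, C:1, D:0, E:1, F:0, G:1

Derivation:
Op 1: add_edge(B, C). Edges now: 1
Op 2: add_edge(E, A). Edges now: 2
Op 3: add_edge(B, E). Edges now: 3
Op 4: add_edge(F, G). Edges now: 4
Op 5: add_edge(D, G). Edges now: 5
Compute levels (Kahn BFS):
  sources (in-degree 0): B, D, F
  process B: level=0
    B->C: in-degree(C)=0, level(C)=1, enqueue
    B->E: in-degree(E)=0, level(E)=1, enqueue
  process D: level=0
    D->G: in-degree(G)=1, level(G)>=1
  process F: level=0
    F->G: in-degree(G)=0, level(G)=1, enqueue
  process C: level=1
  process E: level=1
    E->A: in-degree(A)=0, level(A)=2, enqueue
  process G: level=1
  process A: level=2
All levels: A:2, B:0, C:1, D:0, E:1, F:0, G:1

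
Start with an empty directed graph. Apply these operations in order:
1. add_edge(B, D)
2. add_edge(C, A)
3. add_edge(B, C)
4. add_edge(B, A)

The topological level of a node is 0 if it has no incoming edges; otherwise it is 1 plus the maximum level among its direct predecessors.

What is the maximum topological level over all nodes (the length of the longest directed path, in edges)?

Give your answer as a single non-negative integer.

Answer: 2

Derivation:
Op 1: add_edge(B, D). Edges now: 1
Op 2: add_edge(C, A). Edges now: 2
Op 3: add_edge(B, C). Edges now: 3
Op 4: add_edge(B, A). Edges now: 4
Compute levels (Kahn BFS):
  sources (in-degree 0): B
  process B: level=0
    B->A: in-degree(A)=1, level(A)>=1
    B->C: in-degree(C)=0, level(C)=1, enqueue
    B->D: in-degree(D)=0, level(D)=1, enqueue
  process C: level=1
    C->A: in-degree(A)=0, level(A)=2, enqueue
  process D: level=1
  process A: level=2
All levels: A:2, B:0, C:1, D:1
max level = 2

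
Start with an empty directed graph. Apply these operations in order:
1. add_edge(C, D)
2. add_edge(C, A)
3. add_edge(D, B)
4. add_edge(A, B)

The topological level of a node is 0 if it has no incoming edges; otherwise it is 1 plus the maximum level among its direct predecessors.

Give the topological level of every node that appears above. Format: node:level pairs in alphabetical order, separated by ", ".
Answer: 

Answer: A:1, B:2, C:0, D:1

Derivation:
Op 1: add_edge(C, D). Edges now: 1
Op 2: add_edge(C, A). Edges now: 2
Op 3: add_edge(D, B). Edges now: 3
Op 4: add_edge(A, B). Edges now: 4
Compute levels (Kahn BFS):
  sources (in-degree 0): C
  process C: level=0
    C->A: in-degree(A)=0, level(A)=1, enqueue
    C->D: in-degree(D)=0, level(D)=1, enqueue
  process A: level=1
    A->B: in-degree(B)=1, level(B)>=2
  process D: level=1
    D->B: in-degree(B)=0, level(B)=2, enqueue
  process B: level=2
All levels: A:1, B:2, C:0, D:1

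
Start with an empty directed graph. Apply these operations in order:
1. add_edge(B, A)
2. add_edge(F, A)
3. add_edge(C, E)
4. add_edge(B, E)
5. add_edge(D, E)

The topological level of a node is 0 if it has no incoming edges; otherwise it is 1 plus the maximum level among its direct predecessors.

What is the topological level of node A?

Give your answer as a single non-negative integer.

Answer: 1

Derivation:
Op 1: add_edge(B, A). Edges now: 1
Op 2: add_edge(F, A). Edges now: 2
Op 3: add_edge(C, E). Edges now: 3
Op 4: add_edge(B, E). Edges now: 4
Op 5: add_edge(D, E). Edges now: 5
Compute levels (Kahn BFS):
  sources (in-degree 0): B, C, D, F
  process B: level=0
    B->A: in-degree(A)=1, level(A)>=1
    B->E: in-degree(E)=2, level(E)>=1
  process C: level=0
    C->E: in-degree(E)=1, level(E)>=1
  process D: level=0
    D->E: in-degree(E)=0, level(E)=1, enqueue
  process F: level=0
    F->A: in-degree(A)=0, level(A)=1, enqueue
  process E: level=1
  process A: level=1
All levels: A:1, B:0, C:0, D:0, E:1, F:0
level(A) = 1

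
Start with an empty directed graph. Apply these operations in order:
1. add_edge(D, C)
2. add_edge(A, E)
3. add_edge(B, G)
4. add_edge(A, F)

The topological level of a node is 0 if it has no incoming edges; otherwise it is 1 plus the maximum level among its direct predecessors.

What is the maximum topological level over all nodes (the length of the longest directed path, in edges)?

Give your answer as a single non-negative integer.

Op 1: add_edge(D, C). Edges now: 1
Op 2: add_edge(A, E). Edges now: 2
Op 3: add_edge(B, G). Edges now: 3
Op 4: add_edge(A, F). Edges now: 4
Compute levels (Kahn BFS):
  sources (in-degree 0): A, B, D
  process A: level=0
    A->E: in-degree(E)=0, level(E)=1, enqueue
    A->F: in-degree(F)=0, level(F)=1, enqueue
  process B: level=0
    B->G: in-degree(G)=0, level(G)=1, enqueue
  process D: level=0
    D->C: in-degree(C)=0, level(C)=1, enqueue
  process E: level=1
  process F: level=1
  process G: level=1
  process C: level=1
All levels: A:0, B:0, C:1, D:0, E:1, F:1, G:1
max level = 1

Answer: 1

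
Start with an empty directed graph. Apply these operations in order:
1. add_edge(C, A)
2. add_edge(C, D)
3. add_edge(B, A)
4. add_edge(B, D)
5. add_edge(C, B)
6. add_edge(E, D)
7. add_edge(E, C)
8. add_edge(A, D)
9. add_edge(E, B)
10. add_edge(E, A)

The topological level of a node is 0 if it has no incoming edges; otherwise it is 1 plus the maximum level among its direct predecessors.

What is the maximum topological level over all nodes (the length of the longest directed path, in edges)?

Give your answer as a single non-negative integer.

Answer: 4

Derivation:
Op 1: add_edge(C, A). Edges now: 1
Op 2: add_edge(C, D). Edges now: 2
Op 3: add_edge(B, A). Edges now: 3
Op 4: add_edge(B, D). Edges now: 4
Op 5: add_edge(C, B). Edges now: 5
Op 6: add_edge(E, D). Edges now: 6
Op 7: add_edge(E, C). Edges now: 7
Op 8: add_edge(A, D). Edges now: 8
Op 9: add_edge(E, B). Edges now: 9
Op 10: add_edge(E, A). Edges now: 10
Compute levels (Kahn BFS):
  sources (in-degree 0): E
  process E: level=0
    E->A: in-degree(A)=2, level(A)>=1
    E->B: in-degree(B)=1, level(B)>=1
    E->C: in-degree(C)=0, level(C)=1, enqueue
    E->D: in-degree(D)=3, level(D)>=1
  process C: level=1
    C->A: in-degree(A)=1, level(A)>=2
    C->B: in-degree(B)=0, level(B)=2, enqueue
    C->D: in-degree(D)=2, level(D)>=2
  process B: level=2
    B->A: in-degree(A)=0, level(A)=3, enqueue
    B->D: in-degree(D)=1, level(D)>=3
  process A: level=3
    A->D: in-degree(D)=0, level(D)=4, enqueue
  process D: level=4
All levels: A:3, B:2, C:1, D:4, E:0
max level = 4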